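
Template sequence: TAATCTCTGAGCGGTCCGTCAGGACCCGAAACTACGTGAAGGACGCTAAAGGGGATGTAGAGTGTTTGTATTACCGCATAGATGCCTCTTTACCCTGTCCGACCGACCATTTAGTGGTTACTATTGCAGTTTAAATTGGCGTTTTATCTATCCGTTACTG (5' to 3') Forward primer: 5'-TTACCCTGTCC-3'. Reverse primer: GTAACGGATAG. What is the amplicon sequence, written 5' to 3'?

Scanning the template, TTACCCTGTCC occurs at positions 90–100; this primer anneals to the bottom strand there with its 3' end pointing downstream.
Reverse complement of the reverse primer: CTATCCGTTAC. This occurs on the top strand at positions 148–158.
The product is the template from position 90 through 158 (69 bp).

5'-TTACCCTGTCCGACCGACCATTTAGTGGTTACTATTGCAGTTTAAATTGGCGTTTTATCTATCCGTTAC-3'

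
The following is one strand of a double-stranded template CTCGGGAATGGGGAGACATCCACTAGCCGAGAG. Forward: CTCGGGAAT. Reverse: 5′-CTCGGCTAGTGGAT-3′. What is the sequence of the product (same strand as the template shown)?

5'-CTCGGGAATGGGGAGACATCCACTAGCCGAG-3'

The forward primer matches the template at positions 1–9.
The reverse primer's reverse complement is ATCCACTAGCCGAG, which matches the template at positions 18–31.
The product is the template from position 1 through 31 (31 bp).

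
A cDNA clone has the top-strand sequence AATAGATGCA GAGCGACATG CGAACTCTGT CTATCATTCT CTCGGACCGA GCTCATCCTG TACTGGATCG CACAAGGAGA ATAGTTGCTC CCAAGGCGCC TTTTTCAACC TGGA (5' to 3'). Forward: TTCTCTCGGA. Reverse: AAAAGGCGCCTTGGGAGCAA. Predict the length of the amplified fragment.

Scanning the template, TTCTCTCGGA occurs at positions 37–46; this primer anneals to the bottom strand there with its 3' end pointing downstream.
Reverse complement of the reverse primer: TTGCTCCCAAGGCGCCTTTT. This occurs on the top strand at positions 85–104.
Product length = (reverse-primer end) − (forward-primer start) + 1 = 104 − 37 + 1 = 68 bp.

68 bp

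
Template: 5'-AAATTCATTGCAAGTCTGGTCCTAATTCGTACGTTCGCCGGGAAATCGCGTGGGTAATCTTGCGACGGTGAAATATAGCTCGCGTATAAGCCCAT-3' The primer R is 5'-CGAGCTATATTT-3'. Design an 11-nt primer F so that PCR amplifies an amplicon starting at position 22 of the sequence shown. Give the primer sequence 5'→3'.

The reverse primer's reverse complement AAATATAGCTCG matches the template at positions 71–82; the product starts at position 22.
The forward primer is identical to the top strand over positions 22–32: CTAATTCGTAC.

5'-CTAATTCGTAC-3'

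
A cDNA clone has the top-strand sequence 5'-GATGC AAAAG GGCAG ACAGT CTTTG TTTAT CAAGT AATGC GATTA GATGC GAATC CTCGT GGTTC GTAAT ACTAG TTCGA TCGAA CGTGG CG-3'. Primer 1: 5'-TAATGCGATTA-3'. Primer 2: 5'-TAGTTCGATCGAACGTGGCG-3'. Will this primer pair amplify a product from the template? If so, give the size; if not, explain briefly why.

No product — both primers anneal to the same strand and extend in the same direction.

Primer 1 (TAATGCGATTA) matches the top strand at positions 35–45 (3' end points downstream).
Primer 2 (TAGTTCGATCGAACGTGGCG) also matches the top strand directly, at positions 73–92 — its reverse complement CGCCACGTTCGATCGAACTA is not present.
Both primers anneal to the bottom strand with 3' ends pointing the same way, so neither can prime synthesis back toward the other.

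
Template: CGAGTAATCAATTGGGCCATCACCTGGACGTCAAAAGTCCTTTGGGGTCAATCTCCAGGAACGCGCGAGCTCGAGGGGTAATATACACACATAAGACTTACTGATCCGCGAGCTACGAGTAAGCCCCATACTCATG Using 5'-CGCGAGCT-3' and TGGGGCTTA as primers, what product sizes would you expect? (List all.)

The forward primer CGCGAGCT matches the top strand at positions 64–71, 107–114.
The reverse primer's reverse complement is TAAGCCCCA, matching at positions 120–128.
Each forward site pairs with the reverse site to give a product ending at position 128: sizes 65, 22 bp.

65 bp, 22 bp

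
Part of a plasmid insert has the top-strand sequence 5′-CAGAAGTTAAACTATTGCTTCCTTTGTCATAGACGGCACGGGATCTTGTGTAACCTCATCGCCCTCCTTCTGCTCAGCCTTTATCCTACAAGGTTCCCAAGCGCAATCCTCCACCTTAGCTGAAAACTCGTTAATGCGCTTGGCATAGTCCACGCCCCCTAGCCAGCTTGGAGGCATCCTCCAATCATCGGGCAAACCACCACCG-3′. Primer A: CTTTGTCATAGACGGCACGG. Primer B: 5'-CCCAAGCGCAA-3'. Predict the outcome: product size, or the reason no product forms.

Primer A (CTTTGTCATAGACGGCACGG) matches the top strand at positions 22–41 (3' end points downstream).
Primer B (CCCAAGCGCAA) also matches the top strand directly, at positions 96–106 — its reverse complement TTGCGCTTGGG is not present.
Both primers anneal to the bottom strand with 3' ends pointing the same way, so neither can prime synthesis back toward the other.

No product — both primers anneal to the same strand and extend in the same direction.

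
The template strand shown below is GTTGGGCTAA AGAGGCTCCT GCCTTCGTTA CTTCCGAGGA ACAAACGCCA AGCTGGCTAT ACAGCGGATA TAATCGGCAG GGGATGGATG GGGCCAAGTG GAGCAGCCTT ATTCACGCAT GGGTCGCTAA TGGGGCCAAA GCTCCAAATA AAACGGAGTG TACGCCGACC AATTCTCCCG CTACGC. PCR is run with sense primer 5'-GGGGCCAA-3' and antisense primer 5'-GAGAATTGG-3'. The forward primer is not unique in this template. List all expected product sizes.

88 bp, 46 bp

The forward primer GGGGCCAA matches the top strand at positions 90–97, 132–139.
The reverse primer's reverse complement is CCAATTCTC, matching at positions 169–177.
Each forward site pairs with the reverse site to give a product ending at position 177: sizes 88, 46 bp.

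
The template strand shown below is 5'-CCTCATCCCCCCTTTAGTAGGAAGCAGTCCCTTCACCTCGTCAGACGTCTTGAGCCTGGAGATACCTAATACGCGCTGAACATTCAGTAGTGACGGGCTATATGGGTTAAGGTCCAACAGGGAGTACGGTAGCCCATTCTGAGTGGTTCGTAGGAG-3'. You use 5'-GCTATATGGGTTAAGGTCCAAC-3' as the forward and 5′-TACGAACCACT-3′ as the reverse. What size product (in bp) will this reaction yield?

56 bp

Scanning the template, GCTATATGGGTTAAGGTCCAAC occurs at positions 97–118; this primer anneals to the bottom strand there with its 3' end pointing downstream.
Taking the reverse complement of TACGAACCACT gives AGTGGTTCGTA, found at positions 142–152 on the template; the primer anneals here to the top strand with its 3' end pointing upstream.
The product runs from position 97 to position 152, so its length is 152 − 97 + 1 = 56 bp.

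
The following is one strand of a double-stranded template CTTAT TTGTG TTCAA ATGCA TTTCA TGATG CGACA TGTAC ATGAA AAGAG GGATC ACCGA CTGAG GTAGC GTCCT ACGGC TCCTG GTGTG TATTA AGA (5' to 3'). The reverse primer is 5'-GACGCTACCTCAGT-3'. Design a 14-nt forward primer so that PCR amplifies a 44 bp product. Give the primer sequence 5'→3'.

5'-GCGACATGTACATG-3'

The reverse primer's reverse complement ACTGAGGTAGCGTC matches the template at positions 60–73, so the product ends at position 73.
A 44 bp product then starts at position 73 − 44 + 1 = 30.
The forward primer is identical to the top strand there: GCGACATGTACATG.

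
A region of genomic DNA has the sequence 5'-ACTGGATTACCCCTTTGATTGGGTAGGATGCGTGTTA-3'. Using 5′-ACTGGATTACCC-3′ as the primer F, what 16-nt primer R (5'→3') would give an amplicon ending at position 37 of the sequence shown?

The forward primer binds at positions 1–12; the product's 3' end on the top strand is position 37.
The reverse primer anneals to the top strand over positions 22–37, i.e. to GGTAGGATGCGTGTTA.
Its sequence written 5'→3' is the reverse complement: TAACACGCATCCTACC.

5'-TAACACGCATCCTACC-3'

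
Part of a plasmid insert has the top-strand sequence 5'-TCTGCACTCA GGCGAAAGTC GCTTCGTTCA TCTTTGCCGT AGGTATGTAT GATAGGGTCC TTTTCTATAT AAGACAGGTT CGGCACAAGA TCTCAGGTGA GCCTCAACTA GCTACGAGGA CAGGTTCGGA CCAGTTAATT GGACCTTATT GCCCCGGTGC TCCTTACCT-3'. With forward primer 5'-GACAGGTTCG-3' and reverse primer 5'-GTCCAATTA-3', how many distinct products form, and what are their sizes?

Two products: 72 bp, 26 bp

The forward primer GACAGGTTCG matches the top strand at positions 73–82, 119–128.
The reverse primer's reverse complement is TAATTGGAC, matching at positions 136–144.
Each forward site pairs with the reverse site to give a product ending at position 144: sizes 72, 26 bp.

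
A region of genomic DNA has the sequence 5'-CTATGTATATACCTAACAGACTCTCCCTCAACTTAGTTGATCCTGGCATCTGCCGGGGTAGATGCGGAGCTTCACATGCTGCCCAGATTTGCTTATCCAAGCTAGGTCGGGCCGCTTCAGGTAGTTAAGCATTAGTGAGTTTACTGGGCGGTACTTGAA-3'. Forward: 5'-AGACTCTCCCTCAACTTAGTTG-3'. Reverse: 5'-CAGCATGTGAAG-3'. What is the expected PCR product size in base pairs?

The forward primer matches the template at positions 18–39.
Taking the reverse complement of CAGCATGTGAAG gives CTTCACATGCTG, found at positions 70–81 on the template; the primer anneals here to the top strand with its 3' end pointing upstream.
Amplicon spans positions 18–81: 64 bp.

64 bp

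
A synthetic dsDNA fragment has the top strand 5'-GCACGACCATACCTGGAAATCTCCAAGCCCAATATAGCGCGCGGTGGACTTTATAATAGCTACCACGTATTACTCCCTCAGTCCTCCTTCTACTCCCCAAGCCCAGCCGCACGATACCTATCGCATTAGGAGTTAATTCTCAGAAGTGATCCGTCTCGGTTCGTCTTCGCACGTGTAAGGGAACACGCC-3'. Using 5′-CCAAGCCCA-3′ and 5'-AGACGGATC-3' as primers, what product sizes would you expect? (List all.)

134 bp, 60 bp

The forward primer CCAAGCCCA matches the top strand at positions 23–31, 97–105.
The reverse primer's reverse complement is GATCCGTCT, matching at positions 148–156.
Each forward site pairs with the reverse site to give a product ending at position 156: sizes 134, 60 bp.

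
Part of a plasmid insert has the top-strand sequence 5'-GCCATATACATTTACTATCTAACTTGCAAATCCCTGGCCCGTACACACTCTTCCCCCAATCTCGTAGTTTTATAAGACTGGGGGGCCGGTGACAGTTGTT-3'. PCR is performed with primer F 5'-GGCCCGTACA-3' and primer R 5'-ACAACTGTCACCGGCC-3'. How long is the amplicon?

64 bp

The forward primer matches the template at positions 36–45.
Reverse complement of the reverse primer: GGCCGGTGACAGTTGT. This occurs on the top strand at positions 84–99.
The product runs from position 36 to position 99, so its length is 99 − 36 + 1 = 64 bp.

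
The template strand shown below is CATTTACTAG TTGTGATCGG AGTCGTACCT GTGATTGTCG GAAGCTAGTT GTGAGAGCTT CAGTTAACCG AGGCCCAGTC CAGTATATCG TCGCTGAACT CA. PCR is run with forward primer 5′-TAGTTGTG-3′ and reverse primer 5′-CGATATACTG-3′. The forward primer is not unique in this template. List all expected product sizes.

The forward primer TAGTTGTG matches the top strand at positions 8–15, 46–53.
The reverse primer's reverse complement is CAGTATATCG, matching at positions 81–90.
Each forward site pairs with the reverse site to give a product ending at position 90: sizes 83, 45 bp.

83 bp, 45 bp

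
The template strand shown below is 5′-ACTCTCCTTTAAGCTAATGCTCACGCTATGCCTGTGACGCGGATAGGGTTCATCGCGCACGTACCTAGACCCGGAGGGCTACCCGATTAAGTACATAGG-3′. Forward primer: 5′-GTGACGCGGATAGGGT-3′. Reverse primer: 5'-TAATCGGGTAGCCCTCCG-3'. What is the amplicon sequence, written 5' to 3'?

The forward primer matches the template at positions 34–49.
Reverse complement of the reverse primer: CGGAGGGCTACCCGATTA. This occurs on the top strand at positions 72–89.
The product is the template from position 34 through 89 (56 bp).

5'-GTGACGCGGATAGGGTTCATCGCGCACGTACCTAGACCCGGAGGGCTACCCGATTA-3'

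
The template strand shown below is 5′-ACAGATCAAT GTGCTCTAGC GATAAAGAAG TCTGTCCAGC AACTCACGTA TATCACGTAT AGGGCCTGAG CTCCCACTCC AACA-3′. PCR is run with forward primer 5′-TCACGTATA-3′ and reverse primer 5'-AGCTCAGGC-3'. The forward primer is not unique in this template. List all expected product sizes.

29 bp, 20 bp

The forward primer TCACGTATA matches the top strand at positions 44–52, 53–61.
The reverse primer's reverse complement is GCCTGAGCT, matching at positions 64–72.
Each forward site pairs with the reverse site to give a product ending at position 72: sizes 29, 20 bp.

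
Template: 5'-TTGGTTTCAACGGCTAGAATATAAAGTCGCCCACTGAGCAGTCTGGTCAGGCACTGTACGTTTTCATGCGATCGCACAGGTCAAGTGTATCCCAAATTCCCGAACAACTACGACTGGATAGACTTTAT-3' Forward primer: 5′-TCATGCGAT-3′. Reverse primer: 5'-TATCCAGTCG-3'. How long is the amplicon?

Scanning the template, TCATGCGAT occurs at positions 64–72; this primer anneals to the bottom strand there with its 3' end pointing downstream.
The reverse primer's reverse complement is CGACTGGATA, which matches the template at positions 111–120.
Amplicon spans positions 64–120: 57 bp.

57 bp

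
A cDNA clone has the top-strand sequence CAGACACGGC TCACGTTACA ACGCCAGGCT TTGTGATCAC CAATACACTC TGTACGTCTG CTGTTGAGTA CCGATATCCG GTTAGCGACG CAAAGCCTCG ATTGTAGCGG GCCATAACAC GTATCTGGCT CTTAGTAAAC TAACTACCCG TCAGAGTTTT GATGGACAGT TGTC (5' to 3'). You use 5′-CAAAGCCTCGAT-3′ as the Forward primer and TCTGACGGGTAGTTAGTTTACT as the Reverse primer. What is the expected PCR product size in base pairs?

65 bp

Forward primer CAAAGCCTCGAT is found on the top strand at positions 91–102.
Reverse complement of the reverse primer: AGTAAACTAACTACCCGTCAGA. This occurs on the top strand at positions 134–155.
Amplicon spans positions 91–155: 65 bp.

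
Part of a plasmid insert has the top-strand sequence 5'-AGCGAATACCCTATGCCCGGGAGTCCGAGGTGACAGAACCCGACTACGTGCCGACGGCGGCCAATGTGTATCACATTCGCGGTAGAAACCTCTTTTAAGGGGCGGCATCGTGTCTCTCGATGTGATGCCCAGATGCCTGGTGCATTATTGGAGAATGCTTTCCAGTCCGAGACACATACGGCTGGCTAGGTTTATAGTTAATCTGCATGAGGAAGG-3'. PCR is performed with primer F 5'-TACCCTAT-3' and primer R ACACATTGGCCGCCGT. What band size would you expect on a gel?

63 bp

The forward primer matches the template at positions 7–14.
Taking the reverse complement of ACACATTGGCCGCCGT gives ACGGCGGCCAATGTGT, found at positions 54–69 on the template; the primer anneals here to the top strand with its 3' end pointing upstream.
The product runs from position 7 to position 69, so its length is 69 − 7 + 1 = 63 bp.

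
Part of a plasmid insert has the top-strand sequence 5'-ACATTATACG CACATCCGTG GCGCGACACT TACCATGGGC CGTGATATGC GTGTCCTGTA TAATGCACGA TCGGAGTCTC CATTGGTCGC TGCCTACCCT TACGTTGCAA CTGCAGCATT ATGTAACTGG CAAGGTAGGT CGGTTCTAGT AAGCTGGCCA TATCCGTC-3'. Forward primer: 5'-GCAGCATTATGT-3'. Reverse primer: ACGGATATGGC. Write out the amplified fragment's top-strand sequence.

The forward primer matches the template at positions 113–124.
Reverse complement of the reverse primer: GCCATATCCGT. This occurs on the top strand at positions 157–167.
The product is the template from position 113 through 167 (55 bp).

5'-GCAGCATTATGTAACTGGCAAGGTAGGTCGGTTCTAGTAAGCTGGCCATATCCGT-3'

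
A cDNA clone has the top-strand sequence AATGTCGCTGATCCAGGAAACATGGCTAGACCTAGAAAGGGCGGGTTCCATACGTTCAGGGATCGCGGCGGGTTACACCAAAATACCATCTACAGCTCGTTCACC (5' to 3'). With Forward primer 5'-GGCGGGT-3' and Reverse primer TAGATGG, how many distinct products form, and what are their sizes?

The forward primer GGCGGGT matches the top strand at positions 40–46, 67–73.
The reverse primer's reverse complement is CCATCTA, matching at positions 86–92.
Each forward site pairs with the reverse site to give a product ending at position 92: sizes 53, 26 bp.

Two products: 53 bp, 26 bp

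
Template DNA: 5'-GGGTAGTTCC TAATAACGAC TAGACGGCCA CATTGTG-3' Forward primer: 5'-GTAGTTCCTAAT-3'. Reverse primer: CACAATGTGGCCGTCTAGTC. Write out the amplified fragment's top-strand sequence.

5'-GTAGTTCCTAATAACGACTAGACGGCCACATTGTG-3'

Scanning the template, GTAGTTCCTAAT occurs at positions 3–14; this primer anneals to the bottom strand there with its 3' end pointing downstream.
The reverse primer's reverse complement is GACTAGACGGCCACATTGTG, which matches the template at positions 18–37.
The product is the template from position 3 through 37 (35 bp).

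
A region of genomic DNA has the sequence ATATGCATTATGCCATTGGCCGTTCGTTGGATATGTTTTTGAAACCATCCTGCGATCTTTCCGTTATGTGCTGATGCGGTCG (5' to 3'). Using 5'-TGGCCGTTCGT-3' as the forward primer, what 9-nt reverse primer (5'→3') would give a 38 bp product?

5'-CGCAGGATG-3'

The forward primer binds at positions 17–27, so a 38 bp product ends at position 17 + 38 − 1 = 54.
The reverse primer anneals to the top strand over positions 46–54, i.e. to CATCCTGCG.
Its sequence written 5'→3' is the reverse complement: CGCAGGATG.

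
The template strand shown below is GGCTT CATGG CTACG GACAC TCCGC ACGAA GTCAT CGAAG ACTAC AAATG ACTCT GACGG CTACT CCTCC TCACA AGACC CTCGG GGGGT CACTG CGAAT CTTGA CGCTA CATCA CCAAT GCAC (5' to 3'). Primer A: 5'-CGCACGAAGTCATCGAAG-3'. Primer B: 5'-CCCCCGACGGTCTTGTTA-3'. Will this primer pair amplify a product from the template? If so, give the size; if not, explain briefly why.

No product — primer B has no binding site in the template.

Primer B (CCCCCGACGGTCTTGTTA) does not match the top strand, and its reverse complement TAACAAGACCGTCGGGGG does not match either.
With no annealing site for primer B, no amplification occurs.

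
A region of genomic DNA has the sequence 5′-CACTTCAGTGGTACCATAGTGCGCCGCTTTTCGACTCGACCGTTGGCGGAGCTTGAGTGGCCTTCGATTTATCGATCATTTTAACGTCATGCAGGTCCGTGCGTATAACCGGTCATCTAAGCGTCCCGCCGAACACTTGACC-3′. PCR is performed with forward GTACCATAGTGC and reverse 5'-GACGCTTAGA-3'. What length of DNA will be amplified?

115 bp

Scanning the template, GTACCATAGTGC occurs at positions 11–22; this primer anneals to the bottom strand there with its 3' end pointing downstream.
Taking the reverse complement of GACGCTTAGA gives TCTAAGCGTC, found at positions 116–125 on the template; the primer anneals here to the top strand with its 3' end pointing upstream.
Amplicon spans positions 11–125: 115 bp.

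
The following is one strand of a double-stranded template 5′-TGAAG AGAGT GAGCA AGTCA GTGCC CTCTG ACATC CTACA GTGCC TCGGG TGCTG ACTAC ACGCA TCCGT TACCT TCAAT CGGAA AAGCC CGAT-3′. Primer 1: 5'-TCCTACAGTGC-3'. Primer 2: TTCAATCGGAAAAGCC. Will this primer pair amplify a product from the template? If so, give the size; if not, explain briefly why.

No product — both primers anneal to the same strand and extend in the same direction.

Primer 1 (TCCTACAGTGC) matches the top strand at positions 34–44 (3' end points downstream).
Primer 2 (TTCAATCGGAAAAGCC) also matches the top strand directly, at positions 75–90 — its reverse complement GGCTTTTCCGATTGAA is not present.
Both primers anneal to the bottom strand with 3' ends pointing the same way, so neither can prime synthesis back toward the other.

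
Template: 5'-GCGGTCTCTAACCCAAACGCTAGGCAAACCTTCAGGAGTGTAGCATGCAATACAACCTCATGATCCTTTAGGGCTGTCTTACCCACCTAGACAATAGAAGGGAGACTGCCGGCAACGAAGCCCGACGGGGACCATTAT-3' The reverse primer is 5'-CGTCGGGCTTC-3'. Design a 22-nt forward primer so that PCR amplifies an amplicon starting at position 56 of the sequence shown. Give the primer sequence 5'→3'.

The reverse primer's reverse complement GAAGCCCGACG matches the template at positions 117–127; the product starts at position 56.
The forward primer is identical to the top strand over positions 56–77: CCTCATGATCCTTTAGGGCTGT.

5'-CCTCATGATCCTTTAGGGCTGT-3'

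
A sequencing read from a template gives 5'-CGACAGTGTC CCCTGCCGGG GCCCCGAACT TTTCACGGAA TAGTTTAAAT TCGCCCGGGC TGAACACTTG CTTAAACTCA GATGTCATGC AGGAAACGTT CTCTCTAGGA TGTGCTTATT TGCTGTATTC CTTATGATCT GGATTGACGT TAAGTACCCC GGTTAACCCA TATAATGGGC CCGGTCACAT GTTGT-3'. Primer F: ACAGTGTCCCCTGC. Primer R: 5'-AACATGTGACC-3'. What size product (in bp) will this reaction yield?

191 bp

Forward primer ACAGTGTCCCCTGC is found on the top strand at positions 3–16.
Reverse complement of the reverse primer: GGTCACATGTT. This occurs on the top strand at positions 183–193.
Product length = (reverse-primer end) − (forward-primer start) + 1 = 193 − 3 + 1 = 191 bp.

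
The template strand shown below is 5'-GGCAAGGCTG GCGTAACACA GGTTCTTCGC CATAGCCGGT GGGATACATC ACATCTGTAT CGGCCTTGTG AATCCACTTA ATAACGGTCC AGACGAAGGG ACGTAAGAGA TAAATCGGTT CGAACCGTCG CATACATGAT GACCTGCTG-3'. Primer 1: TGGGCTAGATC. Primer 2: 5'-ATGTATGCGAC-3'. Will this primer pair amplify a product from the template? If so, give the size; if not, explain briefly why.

Primer 1 (TGGGCTAGATC) does not match the top strand, and its reverse complement GATCTAGCCCA does not match either.
With no annealing site for primer 1, no amplification occurs.

No product — primer 1 has no binding site in the template.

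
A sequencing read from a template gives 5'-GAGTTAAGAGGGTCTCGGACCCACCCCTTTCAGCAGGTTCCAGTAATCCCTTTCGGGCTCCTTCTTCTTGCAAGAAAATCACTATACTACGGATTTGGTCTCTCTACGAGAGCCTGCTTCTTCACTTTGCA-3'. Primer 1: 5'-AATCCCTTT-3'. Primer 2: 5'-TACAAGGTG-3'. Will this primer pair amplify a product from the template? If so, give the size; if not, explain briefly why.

No product — primer 2 has no binding site in the template.

Primer 2 (TACAAGGTG) does not match the top strand, and its reverse complement CACCTTGTA does not match either.
With no annealing site for primer 2, no amplification occurs.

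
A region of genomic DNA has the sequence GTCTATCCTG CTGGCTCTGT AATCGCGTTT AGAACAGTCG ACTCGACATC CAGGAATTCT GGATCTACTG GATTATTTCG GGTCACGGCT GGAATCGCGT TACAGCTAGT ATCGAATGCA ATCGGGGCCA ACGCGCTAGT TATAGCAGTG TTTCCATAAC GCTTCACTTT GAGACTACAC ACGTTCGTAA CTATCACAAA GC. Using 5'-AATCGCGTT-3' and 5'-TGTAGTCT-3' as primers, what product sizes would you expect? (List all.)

The forward primer AATCGCGTT matches the top strand at positions 21–29, 93–101.
The reverse primer's reverse complement is AGACTACA, matching at positions 172–179.
Each forward site pairs with the reverse site to give a product ending at position 179: sizes 159, 87 bp.

159 bp, 87 bp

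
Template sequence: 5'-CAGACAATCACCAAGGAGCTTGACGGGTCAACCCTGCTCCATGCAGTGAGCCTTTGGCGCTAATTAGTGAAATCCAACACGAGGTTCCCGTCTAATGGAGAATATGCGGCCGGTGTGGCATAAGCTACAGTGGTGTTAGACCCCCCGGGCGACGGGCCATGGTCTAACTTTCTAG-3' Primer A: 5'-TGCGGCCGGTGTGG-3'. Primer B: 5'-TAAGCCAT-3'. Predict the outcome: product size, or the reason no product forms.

No product — primer B has no binding site in the template.

Primer B (TAAGCCAT) does not match the top strand, and its reverse complement ATGGCTTA does not match either.
With no annealing site for primer B, no amplification occurs.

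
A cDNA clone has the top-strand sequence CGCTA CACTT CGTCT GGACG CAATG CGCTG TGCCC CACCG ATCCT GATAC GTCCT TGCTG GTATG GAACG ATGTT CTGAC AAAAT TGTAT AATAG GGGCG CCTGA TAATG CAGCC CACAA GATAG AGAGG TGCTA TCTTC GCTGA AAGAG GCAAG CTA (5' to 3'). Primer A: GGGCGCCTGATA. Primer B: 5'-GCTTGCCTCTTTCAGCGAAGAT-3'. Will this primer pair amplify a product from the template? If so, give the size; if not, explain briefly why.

Primer A (GGGCGCCTGATA) matches the top strand at positions 96–107; it acts as a forward primer.
Primer B's reverse complement is ATCTTCGCTGAAAGAGGCAAGC, matching the top strand at positions 135–156; it acts as a reverse primer.
The 3' ends face each other across positions 96–156, giving a 61 bp product.

Yes — a 61 bp product.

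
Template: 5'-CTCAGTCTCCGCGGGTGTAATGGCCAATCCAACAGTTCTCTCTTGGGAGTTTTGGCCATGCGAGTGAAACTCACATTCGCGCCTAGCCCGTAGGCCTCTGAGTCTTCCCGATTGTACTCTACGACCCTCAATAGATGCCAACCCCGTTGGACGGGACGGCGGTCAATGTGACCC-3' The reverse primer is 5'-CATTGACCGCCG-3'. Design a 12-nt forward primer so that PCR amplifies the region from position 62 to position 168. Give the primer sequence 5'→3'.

The reverse primer's reverse complement CGGCGGTCAATG matches the template at positions 157–168; the product starts at position 62.
The forward primer is identical to the top strand over positions 62–73: GAGTGAAACTCA.

5'-GAGTGAAACTCA-3'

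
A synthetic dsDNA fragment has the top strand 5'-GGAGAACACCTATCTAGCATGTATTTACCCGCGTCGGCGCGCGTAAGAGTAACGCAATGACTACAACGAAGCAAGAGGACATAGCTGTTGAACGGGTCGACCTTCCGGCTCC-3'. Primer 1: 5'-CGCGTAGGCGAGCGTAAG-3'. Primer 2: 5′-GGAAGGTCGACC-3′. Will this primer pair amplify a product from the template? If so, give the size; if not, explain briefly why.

No product — primer 1 has no binding site in the template.

Primer 1 (CGCGTAGGCGAGCGTAAG) does not match the top strand, and its reverse complement CTTACGCTCGCCTACGCG does not match either.
With no annealing site for primer 1, no amplification occurs.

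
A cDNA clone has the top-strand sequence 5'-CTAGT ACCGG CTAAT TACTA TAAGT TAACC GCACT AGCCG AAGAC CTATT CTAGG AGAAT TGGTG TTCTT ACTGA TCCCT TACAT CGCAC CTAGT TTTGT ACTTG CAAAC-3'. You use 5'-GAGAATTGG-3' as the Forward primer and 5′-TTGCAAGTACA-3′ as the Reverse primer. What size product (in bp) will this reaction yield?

54 bp

The forward primer matches the template at positions 55–63.
Taking the reverse complement of TTGCAAGTACA gives TGTACTTGCAA, found at positions 98–108 on the template; the primer anneals here to the top strand with its 3' end pointing upstream.
Amplicon spans positions 55–108: 54 bp.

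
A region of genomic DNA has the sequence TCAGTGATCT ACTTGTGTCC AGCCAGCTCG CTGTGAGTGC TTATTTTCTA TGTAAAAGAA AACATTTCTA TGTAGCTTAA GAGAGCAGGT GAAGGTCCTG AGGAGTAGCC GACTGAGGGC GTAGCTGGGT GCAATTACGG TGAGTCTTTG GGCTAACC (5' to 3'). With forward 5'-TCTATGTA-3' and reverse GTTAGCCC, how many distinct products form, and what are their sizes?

The forward primer TCTATGTA matches the top strand at positions 47–54, 67–74.
The reverse primer's reverse complement is GGGCTAAC, matching at positions 150–157.
Each forward site pairs with the reverse site to give a product ending at position 157: sizes 111, 91 bp.

Two products: 111 bp, 91 bp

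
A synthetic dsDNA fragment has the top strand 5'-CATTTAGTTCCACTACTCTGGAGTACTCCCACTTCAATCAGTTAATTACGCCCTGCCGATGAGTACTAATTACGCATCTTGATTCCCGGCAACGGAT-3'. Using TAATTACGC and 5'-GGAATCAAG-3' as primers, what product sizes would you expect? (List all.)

44 bp, 20 bp

The forward primer TAATTACGC matches the top strand at positions 43–51, 67–75.
The reverse primer's reverse complement is CTTGATTCC, matching at positions 78–86.
Each forward site pairs with the reverse site to give a product ending at position 86: sizes 44, 20 bp.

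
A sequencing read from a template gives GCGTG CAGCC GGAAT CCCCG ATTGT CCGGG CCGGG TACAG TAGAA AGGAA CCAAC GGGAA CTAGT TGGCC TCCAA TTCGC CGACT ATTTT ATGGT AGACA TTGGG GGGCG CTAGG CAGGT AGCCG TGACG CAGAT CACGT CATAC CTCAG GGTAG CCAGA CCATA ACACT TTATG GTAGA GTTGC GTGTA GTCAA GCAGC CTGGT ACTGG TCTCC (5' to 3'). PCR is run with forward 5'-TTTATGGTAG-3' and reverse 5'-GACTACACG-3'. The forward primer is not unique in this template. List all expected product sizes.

106 bp, 24 bp

The forward primer TTTATGGTAG matches the top strand at positions 88–97, 170–179.
The reverse primer's reverse complement is CGTGTAGTC, matching at positions 185–193.
Each forward site pairs with the reverse site to give a product ending at position 193: sizes 106, 24 bp.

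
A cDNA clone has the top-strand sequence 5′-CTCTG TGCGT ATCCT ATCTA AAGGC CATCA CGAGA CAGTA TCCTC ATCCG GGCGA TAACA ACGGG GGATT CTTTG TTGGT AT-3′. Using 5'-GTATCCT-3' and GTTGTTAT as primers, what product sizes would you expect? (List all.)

54 bp, 25 bp

The forward primer GTATCCT matches the top strand at positions 9–15, 38–44.
The reverse primer's reverse complement is ATAACAAC, matching at positions 55–62.
Each forward site pairs with the reverse site to give a product ending at position 62: sizes 54, 25 bp.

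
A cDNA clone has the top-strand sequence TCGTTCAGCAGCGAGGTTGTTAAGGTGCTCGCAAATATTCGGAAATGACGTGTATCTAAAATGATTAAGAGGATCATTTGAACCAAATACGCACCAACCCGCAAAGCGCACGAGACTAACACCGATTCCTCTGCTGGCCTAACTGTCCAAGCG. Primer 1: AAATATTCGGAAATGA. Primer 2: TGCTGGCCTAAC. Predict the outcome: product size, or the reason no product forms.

Primer 1 (AAATATTCGGAAATGA) matches the top strand at positions 33–48 (3' end points downstream).
Primer 2 (TGCTGGCCTAAC) also matches the top strand directly, at positions 132–143 — its reverse complement GTTAGGCCAGCA is not present.
Both primers anneal to the bottom strand with 3' ends pointing the same way, so neither can prime synthesis back toward the other.

No product — both primers anneal to the same strand and extend in the same direction.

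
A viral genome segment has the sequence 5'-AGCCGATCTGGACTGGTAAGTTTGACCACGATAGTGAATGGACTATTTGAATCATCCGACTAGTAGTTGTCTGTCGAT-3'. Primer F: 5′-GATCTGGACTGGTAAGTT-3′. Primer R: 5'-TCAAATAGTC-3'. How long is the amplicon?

Forward primer GATCTGGACTGGTAAGTT is found on the top strand at positions 5–22.
Taking the reverse complement of TCAAATAGTC gives GACTATTTGA, found at positions 41–50 on the template; the primer anneals here to the top strand with its 3' end pointing upstream.
Product length = (reverse-primer end) − (forward-primer start) + 1 = 50 − 5 + 1 = 46 bp.

46 bp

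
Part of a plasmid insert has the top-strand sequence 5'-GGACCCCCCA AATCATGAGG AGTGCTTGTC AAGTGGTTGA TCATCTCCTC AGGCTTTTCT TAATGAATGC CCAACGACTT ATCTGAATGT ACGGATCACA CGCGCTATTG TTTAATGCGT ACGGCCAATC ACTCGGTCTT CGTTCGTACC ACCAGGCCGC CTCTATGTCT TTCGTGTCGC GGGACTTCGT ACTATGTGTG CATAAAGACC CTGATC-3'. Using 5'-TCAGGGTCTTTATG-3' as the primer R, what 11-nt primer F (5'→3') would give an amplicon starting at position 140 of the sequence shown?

The reverse primer's reverse complement CATAAAGACCCTGA matches the template at positions 201–214; the product starts at position 140.
The forward primer is identical to the top strand over positions 140–150: TCGTTCGTACC.

5'-TCGTTCGTACC-3'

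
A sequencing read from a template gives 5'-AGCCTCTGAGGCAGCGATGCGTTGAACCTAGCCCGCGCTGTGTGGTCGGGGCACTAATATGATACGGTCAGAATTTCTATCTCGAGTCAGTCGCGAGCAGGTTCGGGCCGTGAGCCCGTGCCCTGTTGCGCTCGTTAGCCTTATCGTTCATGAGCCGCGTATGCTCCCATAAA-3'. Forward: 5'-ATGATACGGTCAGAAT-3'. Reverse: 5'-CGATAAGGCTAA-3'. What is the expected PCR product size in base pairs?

The forward primer matches the template at positions 59–74.
Reverse complement of the reverse primer: TTAGCCTTATCG. This occurs on the top strand at positions 135–146.
Product length = (reverse-primer end) − (forward-primer start) + 1 = 146 − 59 + 1 = 88 bp.

88 bp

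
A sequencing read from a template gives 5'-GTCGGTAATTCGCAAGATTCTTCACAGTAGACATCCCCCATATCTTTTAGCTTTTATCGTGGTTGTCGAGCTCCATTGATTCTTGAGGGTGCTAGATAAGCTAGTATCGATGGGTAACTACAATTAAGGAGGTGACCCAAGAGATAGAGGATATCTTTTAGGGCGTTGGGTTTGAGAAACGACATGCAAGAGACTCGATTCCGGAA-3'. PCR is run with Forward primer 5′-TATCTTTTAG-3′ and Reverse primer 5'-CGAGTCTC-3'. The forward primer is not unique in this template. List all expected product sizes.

The forward primer TATCTTTTAG matches the top strand at positions 41–50, 152–161.
The reverse primer's reverse complement is GAGACTCG, matching at positions 190–197.
Each forward site pairs with the reverse site to give a product ending at position 197: sizes 157, 46 bp.

157 bp, 46 bp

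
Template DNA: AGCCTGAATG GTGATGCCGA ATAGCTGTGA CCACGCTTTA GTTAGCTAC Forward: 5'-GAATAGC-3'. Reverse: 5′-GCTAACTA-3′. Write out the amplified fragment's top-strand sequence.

The forward primer matches the template at positions 19–25.
Reverse complement of the reverse primer: TAGTTAGC. This occurs on the top strand at positions 39–46.
The product is the template from position 19 through 46 (28 bp).

5'-GAATAGCTGTGACCACGCTTTAGTTAGC-3'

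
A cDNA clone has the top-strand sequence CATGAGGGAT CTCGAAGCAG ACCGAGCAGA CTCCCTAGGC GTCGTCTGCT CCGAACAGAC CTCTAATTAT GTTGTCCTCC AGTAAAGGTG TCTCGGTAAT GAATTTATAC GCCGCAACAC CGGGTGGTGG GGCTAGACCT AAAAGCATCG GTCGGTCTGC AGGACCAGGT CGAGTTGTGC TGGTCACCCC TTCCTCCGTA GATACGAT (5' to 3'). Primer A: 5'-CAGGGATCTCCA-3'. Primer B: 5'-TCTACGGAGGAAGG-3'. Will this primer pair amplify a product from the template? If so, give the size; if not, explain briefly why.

Primer A (CAGGGATCTCCA) does not match the top strand, and its reverse complement TGGAGATCCCTG does not match either.
With no annealing site for primer A, no amplification occurs.

No product — primer A has no binding site in the template.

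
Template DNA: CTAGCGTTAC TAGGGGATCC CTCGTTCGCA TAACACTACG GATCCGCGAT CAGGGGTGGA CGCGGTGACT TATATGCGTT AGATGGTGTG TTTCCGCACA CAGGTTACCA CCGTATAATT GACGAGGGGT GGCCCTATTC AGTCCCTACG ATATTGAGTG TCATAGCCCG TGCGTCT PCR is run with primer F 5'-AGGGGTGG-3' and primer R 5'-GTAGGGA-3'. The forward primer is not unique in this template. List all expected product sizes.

98 bp, 25 bp

The forward primer AGGGGTGG matches the top strand at positions 52–59, 125–132.
The reverse primer's reverse complement is TCCCTAC, matching at positions 143–149.
Each forward site pairs with the reverse site to give a product ending at position 149: sizes 98, 25 bp.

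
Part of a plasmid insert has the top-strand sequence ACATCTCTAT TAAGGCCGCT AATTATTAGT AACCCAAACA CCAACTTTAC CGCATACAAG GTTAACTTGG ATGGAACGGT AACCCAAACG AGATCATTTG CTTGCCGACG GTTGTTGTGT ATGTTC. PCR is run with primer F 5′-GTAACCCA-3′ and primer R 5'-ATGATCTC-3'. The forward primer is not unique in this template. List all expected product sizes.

69 bp, 19 bp

The forward primer GTAACCCA matches the top strand at positions 29–36, 79–86.
The reverse primer's reverse complement is GAGATCAT, matching at positions 90–97.
Each forward site pairs with the reverse site to give a product ending at position 97: sizes 69, 19 bp.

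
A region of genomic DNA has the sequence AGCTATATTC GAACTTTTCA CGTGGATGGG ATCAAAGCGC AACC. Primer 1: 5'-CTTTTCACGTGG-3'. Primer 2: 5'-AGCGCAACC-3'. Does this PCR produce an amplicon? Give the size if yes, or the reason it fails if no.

Primer 1 (CTTTTCACGTGG) matches the top strand at positions 14–25 (3' end points downstream).
Primer 2 (AGCGCAACC) also matches the top strand directly, at positions 36–44 — its reverse complement GGTTGCGCT is not present.
Both primers anneal to the bottom strand with 3' ends pointing the same way, so neither can prime synthesis back toward the other.

No product — both primers anneal to the same strand and extend in the same direction.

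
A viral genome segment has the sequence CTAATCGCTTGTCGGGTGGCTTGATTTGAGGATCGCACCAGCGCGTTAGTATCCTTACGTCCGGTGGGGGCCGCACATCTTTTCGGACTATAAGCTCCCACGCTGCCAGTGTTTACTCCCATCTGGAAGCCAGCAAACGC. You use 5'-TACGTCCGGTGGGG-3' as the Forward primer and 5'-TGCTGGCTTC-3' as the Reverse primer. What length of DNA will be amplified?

The forward primer matches the template at positions 56–69.
Taking the reverse complement of TGCTGGCTTC gives GAAGCCAGCA, found at positions 126–135 on the template; the primer anneals here to the top strand with its 3' end pointing upstream.
The product runs from position 56 to position 135, so its length is 135 − 56 + 1 = 80 bp.

80 bp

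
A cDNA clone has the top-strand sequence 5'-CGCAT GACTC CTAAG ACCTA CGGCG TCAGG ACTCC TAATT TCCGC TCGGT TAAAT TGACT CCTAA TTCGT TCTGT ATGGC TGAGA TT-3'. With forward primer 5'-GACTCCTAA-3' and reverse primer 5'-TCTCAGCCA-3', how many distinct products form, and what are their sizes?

Three products: 80 bp, 56 bp, 29 bp

The forward primer GACTCCTAA matches the top strand at positions 6–14, 30–38, 57–65.
The reverse primer's reverse complement is TGGCTGAGA, matching at positions 77–85.
Each forward site pairs with the reverse site to give a product ending at position 85: sizes 80, 56, 29 bp.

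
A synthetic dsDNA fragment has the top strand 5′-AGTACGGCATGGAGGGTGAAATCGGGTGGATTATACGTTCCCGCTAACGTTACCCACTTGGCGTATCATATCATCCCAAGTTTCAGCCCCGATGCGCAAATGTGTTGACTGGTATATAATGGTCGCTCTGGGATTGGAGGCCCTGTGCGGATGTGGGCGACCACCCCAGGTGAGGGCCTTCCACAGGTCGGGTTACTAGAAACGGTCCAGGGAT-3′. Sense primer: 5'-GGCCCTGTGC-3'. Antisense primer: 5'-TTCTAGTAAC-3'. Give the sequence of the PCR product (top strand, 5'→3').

5'-GGCCCTGTGCGGATGTGGGCGACCACCCCAGGTGAGGGCCTTCCACAGGTCGGGTTACTAGAA-3'

Forward primer GGCCCTGTGC is found on the top strand at positions 139–148.
Taking the reverse complement of TTCTAGTAAC gives GTTACTAGAA, found at positions 192–201 on the template; the primer anneals here to the top strand with its 3' end pointing upstream.
The product is the template from position 139 through 201 (63 bp).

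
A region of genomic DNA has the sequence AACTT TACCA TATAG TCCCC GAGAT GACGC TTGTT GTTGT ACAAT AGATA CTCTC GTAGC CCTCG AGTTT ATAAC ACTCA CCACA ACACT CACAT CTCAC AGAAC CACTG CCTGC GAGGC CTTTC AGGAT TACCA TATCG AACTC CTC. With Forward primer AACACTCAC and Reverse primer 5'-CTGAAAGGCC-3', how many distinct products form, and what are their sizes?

Two products: 55 bp, 43 bp

The forward primer AACACTCAC matches the top strand at positions 73–81, 85–93.
The reverse primer's reverse complement is GGCCTTTCAG, matching at positions 118–127.
Each forward site pairs with the reverse site to give a product ending at position 127: sizes 55, 43 bp.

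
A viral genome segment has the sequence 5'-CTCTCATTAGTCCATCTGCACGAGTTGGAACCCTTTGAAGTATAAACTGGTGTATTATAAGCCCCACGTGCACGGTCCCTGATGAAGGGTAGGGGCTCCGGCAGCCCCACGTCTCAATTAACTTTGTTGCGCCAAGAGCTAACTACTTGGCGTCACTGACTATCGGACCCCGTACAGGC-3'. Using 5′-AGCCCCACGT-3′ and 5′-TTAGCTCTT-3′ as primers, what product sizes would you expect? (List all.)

The forward primer AGCCCCACGT matches the top strand at positions 60–69, 103–112.
The reverse primer's reverse complement is AAGAGCTAA, matching at positions 134–142.
Each forward site pairs with the reverse site to give a product ending at position 142: sizes 83, 40 bp.

83 bp, 40 bp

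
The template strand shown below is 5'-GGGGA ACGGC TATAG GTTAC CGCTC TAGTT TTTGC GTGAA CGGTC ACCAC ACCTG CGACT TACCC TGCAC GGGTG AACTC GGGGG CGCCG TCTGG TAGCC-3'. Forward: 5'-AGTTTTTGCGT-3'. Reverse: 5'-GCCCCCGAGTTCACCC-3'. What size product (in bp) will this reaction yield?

The forward primer matches the template at positions 27–37.
Reverse complement of the reverse primer: GGGTGAACTCGGGGGC. This occurs on the top strand at positions 71–86.
Amplicon spans positions 27–86: 60 bp.

60 bp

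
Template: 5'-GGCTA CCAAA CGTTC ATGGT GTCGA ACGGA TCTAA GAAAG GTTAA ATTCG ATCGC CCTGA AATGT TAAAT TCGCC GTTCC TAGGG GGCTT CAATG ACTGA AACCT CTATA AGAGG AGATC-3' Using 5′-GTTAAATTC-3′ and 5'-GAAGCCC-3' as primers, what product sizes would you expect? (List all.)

51 bp, 28 bp

The forward primer GTTAAATTC matches the top strand at positions 41–49, 64–72.
The reverse primer's reverse complement is GGGCTTC, matching at positions 85–91.
Each forward site pairs with the reverse site to give a product ending at position 91: sizes 51, 28 bp.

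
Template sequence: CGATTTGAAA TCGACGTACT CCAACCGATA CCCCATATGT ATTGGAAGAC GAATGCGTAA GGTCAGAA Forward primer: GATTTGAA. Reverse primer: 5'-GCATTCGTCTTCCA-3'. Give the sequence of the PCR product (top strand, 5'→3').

5'-GATTTGAAATCGACGTACTCCAACCGATACCCCATATGTATTGGAAGACGAATGC-3'

The forward primer matches the template at positions 2–9.
Taking the reverse complement of GCATTCGTCTTCCA gives TGGAAGACGAATGC, found at positions 43–56 on the template; the primer anneals here to the top strand with its 3' end pointing upstream.
The product is the template from position 2 through 56 (55 bp).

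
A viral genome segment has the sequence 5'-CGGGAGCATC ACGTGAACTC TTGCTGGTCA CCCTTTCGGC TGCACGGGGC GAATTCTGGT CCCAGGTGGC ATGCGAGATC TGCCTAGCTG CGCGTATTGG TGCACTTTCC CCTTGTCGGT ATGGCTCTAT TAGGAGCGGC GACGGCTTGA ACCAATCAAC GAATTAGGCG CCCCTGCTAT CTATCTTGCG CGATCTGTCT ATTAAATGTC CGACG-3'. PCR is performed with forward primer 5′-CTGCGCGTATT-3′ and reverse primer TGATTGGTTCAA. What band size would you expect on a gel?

Scanning the template, CTGCGCGTATT occurs at positions 88–98; this primer anneals to the bottom strand there with its 3' end pointing downstream.
Reverse complement of the reverse primer: TTGAACCAATCA. This occurs on the top strand at positions 147–158.
The product runs from position 88 to position 158, so its length is 158 − 88 + 1 = 71 bp.

71 bp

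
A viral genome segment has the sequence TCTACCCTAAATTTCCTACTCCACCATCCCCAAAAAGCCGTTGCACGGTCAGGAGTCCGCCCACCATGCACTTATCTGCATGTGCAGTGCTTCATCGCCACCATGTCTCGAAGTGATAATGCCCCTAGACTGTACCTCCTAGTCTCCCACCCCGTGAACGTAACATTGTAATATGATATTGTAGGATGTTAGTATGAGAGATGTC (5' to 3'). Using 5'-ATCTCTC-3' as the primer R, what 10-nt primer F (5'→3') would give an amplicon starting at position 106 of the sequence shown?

5'-TCTCGAAGTG-3'

The reverse primer's reverse complement GAGAGAT matches the template at positions 196–202; the product starts at position 106.
The forward primer is identical to the top strand over positions 106–115: TCTCGAAGTG.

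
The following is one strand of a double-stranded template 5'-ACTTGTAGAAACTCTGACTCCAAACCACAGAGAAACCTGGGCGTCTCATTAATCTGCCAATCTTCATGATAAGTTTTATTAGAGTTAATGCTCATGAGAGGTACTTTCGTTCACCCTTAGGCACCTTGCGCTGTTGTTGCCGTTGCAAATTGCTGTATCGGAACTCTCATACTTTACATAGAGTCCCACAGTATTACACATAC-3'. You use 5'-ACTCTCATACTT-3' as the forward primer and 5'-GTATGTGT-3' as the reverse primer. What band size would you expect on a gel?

The forward primer matches the template at positions 163–174.
Reverse complement of the reverse primer: ACACATAC. This occurs on the top strand at positions 196–203.
The product runs from position 163 to position 203, so its length is 203 − 163 + 1 = 41 bp.

41 bp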